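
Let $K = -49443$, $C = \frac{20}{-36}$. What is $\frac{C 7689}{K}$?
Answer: $\frac{12815}{148329} \approx 0.086396$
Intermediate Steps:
$C = - \frac{5}{9}$ ($C = 20 \left(- \frac{1}{36}\right) = - \frac{5}{9} \approx -0.55556$)
$\frac{C 7689}{K} = \frac{\left(- \frac{5}{9}\right) 7689}{-49443} = \left(- \frac{12815}{3}\right) \left(- \frac{1}{49443}\right) = \frac{12815}{148329}$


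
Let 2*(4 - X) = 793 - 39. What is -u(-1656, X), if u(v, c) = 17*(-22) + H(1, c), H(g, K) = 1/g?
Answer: 373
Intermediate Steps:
X = -373 (X = 4 - (793 - 39)/2 = 4 - ½*754 = 4 - 377 = -373)
u(v, c) = -373 (u(v, c) = 17*(-22) + 1/1 = -374 + 1 = -373)
-u(-1656, X) = -1*(-373) = 373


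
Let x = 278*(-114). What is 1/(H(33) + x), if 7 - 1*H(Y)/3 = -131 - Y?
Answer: -1/31179 ≈ -3.2073e-5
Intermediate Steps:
H(Y) = 414 + 3*Y (H(Y) = 21 - 3*(-131 - Y) = 21 + (393 + 3*Y) = 414 + 3*Y)
x = -31692
1/(H(33) + x) = 1/((414 + 3*33) - 31692) = 1/((414 + 99) - 31692) = 1/(513 - 31692) = 1/(-31179) = -1/31179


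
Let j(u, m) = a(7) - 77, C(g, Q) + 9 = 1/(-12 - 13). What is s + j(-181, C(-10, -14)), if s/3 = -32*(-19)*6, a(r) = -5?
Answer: 10862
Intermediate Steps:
C(g, Q) = -226/25 (C(g, Q) = -9 + 1/(-12 - 13) = -9 + 1/(-25) = -9 - 1/25 = -226/25)
s = 10944 (s = 3*(-32*(-19)*6) = 3*(608*6) = 3*3648 = 10944)
j(u, m) = -82 (j(u, m) = -5 - 77 = -82)
s + j(-181, C(-10, -14)) = 10944 - 82 = 10862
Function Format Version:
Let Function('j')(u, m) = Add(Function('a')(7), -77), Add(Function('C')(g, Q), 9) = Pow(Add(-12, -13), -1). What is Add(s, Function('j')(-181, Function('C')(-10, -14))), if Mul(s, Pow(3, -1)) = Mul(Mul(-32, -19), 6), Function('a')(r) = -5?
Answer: 10862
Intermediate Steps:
Function('C')(g, Q) = Rational(-226, 25) (Function('C')(g, Q) = Add(-9, Pow(Add(-12, -13), -1)) = Add(-9, Pow(-25, -1)) = Add(-9, Rational(-1, 25)) = Rational(-226, 25))
s = 10944 (s = Mul(3, Mul(Mul(-32, -19), 6)) = Mul(3, Mul(608, 6)) = Mul(3, 3648) = 10944)
Function('j')(u, m) = -82 (Function('j')(u, m) = Add(-5, -77) = -82)
Add(s, Function('j')(-181, Function('C')(-10, -14))) = Add(10944, -82) = 10862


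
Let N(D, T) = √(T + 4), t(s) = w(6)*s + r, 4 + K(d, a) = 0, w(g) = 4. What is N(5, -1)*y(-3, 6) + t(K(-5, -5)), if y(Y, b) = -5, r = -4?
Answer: -20 - 5*√3 ≈ -28.660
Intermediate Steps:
K(d, a) = -4 (K(d, a) = -4 + 0 = -4)
t(s) = -4 + 4*s (t(s) = 4*s - 4 = -4 + 4*s)
N(D, T) = √(4 + T)
N(5, -1)*y(-3, 6) + t(K(-5, -5)) = √(4 - 1)*(-5) + (-4 + 4*(-4)) = √3*(-5) + (-4 - 16) = -5*√3 - 20 = -20 - 5*√3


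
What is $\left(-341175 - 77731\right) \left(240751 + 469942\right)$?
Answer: $-297713561858$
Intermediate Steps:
$\left(-341175 - 77731\right) \left(240751 + 469942\right) = \left(-418906\right) 710693 = -297713561858$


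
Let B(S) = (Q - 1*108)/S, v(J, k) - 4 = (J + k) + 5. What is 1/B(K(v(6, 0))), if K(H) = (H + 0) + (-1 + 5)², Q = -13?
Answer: -31/121 ≈ -0.25620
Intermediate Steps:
v(J, k) = 9 + J + k (v(J, k) = 4 + ((J + k) + 5) = 4 + (5 + J + k) = 9 + J + k)
K(H) = 16 + H (K(H) = H + 4² = H + 16 = 16 + H)
B(S) = -121/S (B(S) = (-13 - 1*108)/S = (-13 - 108)/S = -121/S)
1/B(K(v(6, 0))) = 1/(-121/(16 + (9 + 6 + 0))) = 1/(-121/(16 + 15)) = 1/(-121/31) = -31/121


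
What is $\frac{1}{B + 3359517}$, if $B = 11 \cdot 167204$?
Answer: $\frac{1}{5198761} \approx 1.9235 \cdot 10^{-7}$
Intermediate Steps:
$B = 1839244$
$\frac{1}{B + 3359517} = \frac{1}{1839244 + 3359517} = \frac{1}{5198761}$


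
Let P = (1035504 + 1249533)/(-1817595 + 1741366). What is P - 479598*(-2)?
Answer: 73116266847/76229 ≈ 9.5917e+5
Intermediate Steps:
P = -2285037/76229 (P = 2285037/(-76229) = 2285037*(-1/76229) = -2285037/76229 ≈ -29.976)
P - 479598*(-2) = -2285037/76229 - 479598*(-2) = -2285037/76229 - 34257*(-28) = -2285037/76229 + 959196 = 73116266847/76229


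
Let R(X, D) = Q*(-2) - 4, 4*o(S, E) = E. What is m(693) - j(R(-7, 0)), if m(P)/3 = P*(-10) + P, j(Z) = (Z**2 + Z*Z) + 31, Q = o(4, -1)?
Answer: -37533/2 ≈ -18767.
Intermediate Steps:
o(S, E) = E/4
Q = -1/4 (Q = (1/4)*(-1) = -1/4 ≈ -0.25000)
R(X, D) = -7/2 (R(X, D) = -1/4*(-2) - 4 = 1/2 - 4 = -7/2)
j(Z) = 31 + 2*Z**2 (j(Z) = (Z**2 + Z**2) + 31 = 2*Z**2 + 31 = 31 + 2*Z**2)
m(P) = -27*P (m(P) = 3*(P*(-10) + P) = 3*(-10*P + P) = 3*(-9*P) = -27*P)
m(693) - j(R(-7, 0)) = -27*693 - (31 + 2*(-7/2)**2) = -18711 - (31 + 2*(49/4)) = -18711 - (31 + 49/2) = -18711 - 1*111/2 = -18711 - 111/2 = -37533/2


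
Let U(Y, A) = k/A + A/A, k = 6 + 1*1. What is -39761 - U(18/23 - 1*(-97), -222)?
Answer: -8827157/222 ≈ -39762.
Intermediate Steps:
k = 7 (k = 6 + 1 = 7)
U(Y, A) = 1 + 7/A (U(Y, A) = 7/A + A/A = 7/A + 1 = 1 + 7/A)
-39761 - U(18/23 - 1*(-97), -222) = -39761 - (7 - 222)/(-222) = -39761 - (-1)*(-215)/222 = -39761 - 1*215/222 = -39761 - 215/222 = -8827157/222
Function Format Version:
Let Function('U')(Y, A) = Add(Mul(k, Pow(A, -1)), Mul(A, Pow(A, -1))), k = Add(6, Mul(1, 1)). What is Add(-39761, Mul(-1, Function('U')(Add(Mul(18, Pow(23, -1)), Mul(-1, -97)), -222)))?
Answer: Rational(-8827157, 222) ≈ -39762.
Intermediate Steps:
k = 7 (k = Add(6, 1) = 7)
Function('U')(Y, A) = Add(1, Mul(7, Pow(A, -1))) (Function('U')(Y, A) = Add(Mul(7, Pow(A, -1)), Mul(A, Pow(A, -1))) = Add(Mul(7, Pow(A, -1)), 1) = Add(1, Mul(7, Pow(A, -1))))
Add(-39761, Mul(-1, Function('U')(Add(Mul(18, Pow(23, -1)), Mul(-1, -97)), -222))) = Add(-39761, Mul(-1, Mul(Pow(-222, -1), Add(7, -222)))) = Add(-39761, Mul(-1, Mul(Rational(-1, 222), -215))) = Add(-39761, Mul(-1, Rational(215, 222))) = Add(-39761, Rational(-215, 222)) = Rational(-8827157, 222)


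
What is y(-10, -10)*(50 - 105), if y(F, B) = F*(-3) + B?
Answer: -1100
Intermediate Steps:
y(F, B) = B - 3*F (y(F, B) = -3*F + B = B - 3*F)
y(-10, -10)*(50 - 105) = (-10 - 3*(-10))*(50 - 105) = (-10 + 30)*(-55) = 20*(-55) = -1100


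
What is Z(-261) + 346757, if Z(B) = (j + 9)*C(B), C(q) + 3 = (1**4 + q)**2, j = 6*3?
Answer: 2171876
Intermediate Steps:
j = 18
C(q) = -3 + (1 + q)**2 (C(q) = -3 + (1**4 + q)**2 = -3 + (1 + q)**2)
Z(B) = -81 + 27*(1 + B)**2 (Z(B) = (18 + 9)*(-3 + (1 + B)**2) = 27*(-3 + (1 + B)**2) = -81 + 27*(1 + B)**2)
Z(-261) + 346757 = (-81 + 27*(1 - 261)**2) + 346757 = (-81 + 27*(-260)**2) + 346757 = (-81 + 27*67600) + 346757 = (-81 + 1825200) + 346757 = 1825119 + 346757 = 2171876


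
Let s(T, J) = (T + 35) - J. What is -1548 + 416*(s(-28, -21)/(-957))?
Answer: -1493084/957 ≈ -1560.2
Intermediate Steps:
s(T, J) = 35 + T - J (s(T, J) = (35 + T) - J = 35 + T - J)
-1548 + 416*(s(-28, -21)/(-957)) = -1548 + 416*((35 - 28 - 1*(-21))/(-957)) = -1548 + 416*((35 - 28 + 21)*(-1/957)) = -1548 + 416*(28*(-1/957)) = -1548 + 416*(-28/957) = -1548 - 11648/957 = -1493084/957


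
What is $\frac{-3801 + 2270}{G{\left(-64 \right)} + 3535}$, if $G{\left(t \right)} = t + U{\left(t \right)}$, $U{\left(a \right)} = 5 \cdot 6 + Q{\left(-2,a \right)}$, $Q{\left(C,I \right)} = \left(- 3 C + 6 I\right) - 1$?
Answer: $- \frac{1531}{3122} \approx -0.49039$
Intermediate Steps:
$Q{\left(C,I \right)} = -1 - 3 C + 6 I$
$U{\left(a \right)} = 35 + 6 a$ ($U{\left(a \right)} = 5 \cdot 6 - \left(-5 - 6 a\right) = 30 + \left(-1 + 6 + 6 a\right) = 30 + \left(5 + 6 a\right) = 35 + 6 a$)
$G{\left(t \right)} = 35 + 7 t$ ($G{\left(t \right)} = t + \left(35 + 6 t\right) = 35 + 7 t$)
$\frac{-3801 + 2270}{G{\left(-64 \right)} + 3535} = \frac{-3801 + 2270}{\left(35 + 7 \left(-64\right)\right) + 3535} = - \frac{1531}{\left(35 - 448\right) + 3535} = - \frac{1531}{-413 + 3535} = - \frac{1531}{3122}$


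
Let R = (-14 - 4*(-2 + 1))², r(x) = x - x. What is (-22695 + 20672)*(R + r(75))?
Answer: -202300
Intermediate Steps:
r(x) = 0
R = 100 (R = (-14 - 4*(-1))² = (-14 + 4)² = (-10)² = 100)
(-22695 + 20672)*(R + r(75)) = (-22695 + 20672)*(100 + 0) = -2023*100 = -202300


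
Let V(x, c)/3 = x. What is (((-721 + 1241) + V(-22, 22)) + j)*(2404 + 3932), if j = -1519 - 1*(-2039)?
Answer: 6171264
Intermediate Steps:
j = 520 (j = -1519 + 2039 = 520)
V(x, c) = 3*x
(((-721 + 1241) + V(-22, 22)) + j)*(2404 + 3932) = (((-721 + 1241) + 3*(-22)) + 520)*(2404 + 3932) = ((520 - 66) + 520)*6336 = (454 + 520)*6336 = 974*6336 = 6171264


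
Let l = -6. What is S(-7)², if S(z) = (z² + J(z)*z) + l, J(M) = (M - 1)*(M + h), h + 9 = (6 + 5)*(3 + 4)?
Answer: 11964681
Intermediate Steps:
h = 68 (h = -9 + (6 + 5)*(3 + 4) = -9 + 11*7 = -9 + 77 = 68)
J(M) = (-1 + M)*(68 + M) (J(M) = (M - 1)*(M + 68) = (-1 + M)*(68 + M))
S(z) = -6 + z² + z*(-68 + z² + 67*z) (S(z) = (z² + (-68 + z² + 67*z)*z) - 6 = (z² + z*(-68 + z² + 67*z)) - 6 = -6 + z² + z*(-68 + z² + 67*z))
S(-7)² = (-6 + (-7)³ - 68*(-7) + 68*(-7)²)² = (-6 - 343 + 476 + 68*49)² = (-6 - 343 + 476 + 3332)² = 3459² = 11964681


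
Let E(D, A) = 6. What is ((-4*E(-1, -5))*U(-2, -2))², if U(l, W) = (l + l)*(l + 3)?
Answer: 9216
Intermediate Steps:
U(l, W) = 2*l*(3 + l) (U(l, W) = (2*l)*(3 + l) = 2*l*(3 + l))
((-4*E(-1, -5))*U(-2, -2))² = ((-4*6)*(2*(-2)*(3 - 2)))² = (-48*(-2))² = (-24*(-4))² = 96² = 9216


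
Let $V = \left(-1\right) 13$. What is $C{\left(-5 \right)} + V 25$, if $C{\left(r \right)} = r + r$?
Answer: $-335$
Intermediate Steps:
$C{\left(r \right)} = 2 r$
$V = -13$
$C{\left(-5 \right)} + V 25 = 2 \left(-5\right) - 325 = -10 - 325 = -335$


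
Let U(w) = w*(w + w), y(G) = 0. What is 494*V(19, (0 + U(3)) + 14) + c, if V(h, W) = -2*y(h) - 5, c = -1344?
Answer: -3814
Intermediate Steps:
U(w) = 2*w² (U(w) = w*(2*w) = 2*w²)
V(h, W) = -5 (V(h, W) = -2*0 - 5 = 0 - 5 = -5)
494*V(19, (0 + U(3)) + 14) + c = 494*(-5) - 1344 = -2470 - 1344 = -3814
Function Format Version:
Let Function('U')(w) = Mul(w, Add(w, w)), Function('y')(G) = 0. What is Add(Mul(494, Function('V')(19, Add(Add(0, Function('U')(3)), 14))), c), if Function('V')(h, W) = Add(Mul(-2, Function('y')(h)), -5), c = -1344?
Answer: -3814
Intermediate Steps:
Function('U')(w) = Mul(2, Pow(w, 2)) (Function('U')(w) = Mul(w, Mul(2, w)) = Mul(2, Pow(w, 2)))
Function('V')(h, W) = -5 (Function('V')(h, W) = Add(Mul(-2, 0), -5) = Add(0, -5) = -5)
Add(Mul(494, Function('V')(19, Add(Add(0, Function('U')(3)), 14))), c) = Add(Mul(494, -5), -1344) = Add(-2470, -1344) = -3814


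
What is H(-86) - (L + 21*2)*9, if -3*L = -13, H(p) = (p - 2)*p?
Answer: 7151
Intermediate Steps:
H(p) = p*(-2 + p) (H(p) = (-2 + p)*p = p*(-2 + p))
L = 13/3 (L = -⅓*(-13) = 13/3 ≈ 4.3333)
H(-86) - (L + 21*2)*9 = -86*(-2 - 86) - (13/3 + 21*2)*9 = -86*(-88) - (13/3 + 42)*9 = 7568 - 139*9/3 = 7568 - 1*417 = 7568 - 417 = 7151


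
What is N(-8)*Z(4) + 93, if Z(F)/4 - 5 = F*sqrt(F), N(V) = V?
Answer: -323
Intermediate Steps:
Z(F) = 20 + 4*F**(3/2) (Z(F) = 20 + 4*(F*sqrt(F)) = 20 + 4*F**(3/2))
N(-8)*Z(4) + 93 = -8*(20 + 4*4**(3/2)) + 93 = -8*(20 + 4*8) + 93 = -8*(20 + 32) + 93 = -8*52 + 93 = -416 + 93 = -323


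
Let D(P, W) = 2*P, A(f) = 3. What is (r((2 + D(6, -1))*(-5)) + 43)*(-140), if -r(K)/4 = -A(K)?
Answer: -7700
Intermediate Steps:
r(K) = 12 (r(K) = -(-4)*3 = -4*(-3) = 12)
(r((2 + D(6, -1))*(-5)) + 43)*(-140) = (12 + 43)*(-140) = 55*(-140) = -7700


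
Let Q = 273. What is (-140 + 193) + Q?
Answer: 326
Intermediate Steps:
(-140 + 193) + Q = (-140 + 193) + 273 = 53 + 273 = 326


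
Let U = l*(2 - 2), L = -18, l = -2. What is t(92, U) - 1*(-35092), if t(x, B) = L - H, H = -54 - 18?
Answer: 35146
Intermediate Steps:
H = -72
U = 0 (U = -2*(2 - 2) = -2*0 = 0)
t(x, B) = 54 (t(x, B) = -18 - 1*(-72) = -18 + 72 = 54)
t(92, U) - 1*(-35092) = 54 - 1*(-35092) = 54 + 35092 = 35146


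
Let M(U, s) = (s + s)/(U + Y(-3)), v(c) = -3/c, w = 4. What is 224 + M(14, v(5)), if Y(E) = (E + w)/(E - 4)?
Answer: 108598/485 ≈ 223.91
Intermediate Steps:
Y(E) = (4 + E)/(-4 + E) (Y(E) = (E + 4)/(E - 4) = (4 + E)/(-4 + E))
M(U, s) = 2*s/(-1/7 + U) (M(U, s) = (s + s)/(U + (4 - 3)/(-4 - 3)) = (2*s)/(U + 1/(-7)) = (2*s)/(U - 1/7*1) = (2*s)/(U - 1/7) = (2*s)/(-1/7 + U) = 2*s/(-1/7 + U))
224 + M(14, v(5)) = 224 + 14*(-3/5)/(-1 + 7*14) = 224 + 14*(-3*1/5)/(-1 + 98) = 224 + 14*(-3/5)/97 = 224 + 14*(-3/5)*(1/97) = 224 - 42/485 = 108598/485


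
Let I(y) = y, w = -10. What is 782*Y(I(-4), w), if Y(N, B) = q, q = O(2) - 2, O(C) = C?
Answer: 0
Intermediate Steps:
q = 0 (q = 2 - 2 = 0)
Y(N, B) = 0
782*Y(I(-4), w) = 782*0 = 0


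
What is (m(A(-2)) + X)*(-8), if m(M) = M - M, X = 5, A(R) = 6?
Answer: -40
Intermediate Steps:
m(M) = 0
(m(A(-2)) + X)*(-8) = (0 + 5)*(-8) = 5*(-8) = -40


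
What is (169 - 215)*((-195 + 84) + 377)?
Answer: -12236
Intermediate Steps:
(169 - 215)*((-195 + 84) + 377) = -46*(-111 + 377) = -46*266 = -12236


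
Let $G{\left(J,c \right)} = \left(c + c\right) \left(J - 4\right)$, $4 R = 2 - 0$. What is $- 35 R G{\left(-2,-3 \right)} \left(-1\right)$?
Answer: $630$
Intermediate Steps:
$R = \frac{1}{2}$ ($R = \frac{2 - 0}{4} = \frac{2 + 0}{4} = \frac{1}{4} \cdot 2 = \frac{1}{2} \approx 0.5$)
$G{\left(J,c \right)} = 2 c \left(-4 + J\right)$
$- 35 R G{\left(-2,-3 \right)} \left(-1\right) = - 35 \frac{2 \left(-3\right) \left(-4 - 2\right)}{2} \left(-1\right) = - 35 \frac{2 \left(-3\right) \left(-6\right)}{2} \left(-1\right) = - 35 \cdot \frac{1}{2} \cdot 36 \left(-1\right) = \left(-35\right) 18 \left(-1\right) = \left(-630\right) \left(-1\right) = 630$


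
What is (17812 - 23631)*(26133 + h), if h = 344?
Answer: -154069663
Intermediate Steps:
(17812 - 23631)*(26133 + h) = (17812 - 23631)*(26133 + 344) = -5819*26477 = -154069663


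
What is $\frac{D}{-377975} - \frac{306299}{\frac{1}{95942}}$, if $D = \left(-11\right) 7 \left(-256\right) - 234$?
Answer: $- \frac{11107528139277028}{377975} \approx -2.9387 \cdot 10^{10}$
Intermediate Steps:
$D = 19478$ ($D = \left(-77\right) \left(-256\right) - 234 = 19712 - 234 = 19478$)
$\frac{D}{-377975} - \frac{306299}{\frac{1}{95942}} = \frac{19478}{-377975} - \frac{306299}{\frac{1}{95942}} = 19478 \left(- \frac{1}{377975}\right) - 306299 \frac{1}{\frac{1}{95942}} = - \frac{19478}{377975} - 29386938658 = - \frac{11107528139277028}{377975}$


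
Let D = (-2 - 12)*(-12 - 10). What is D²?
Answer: 94864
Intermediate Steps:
D = 308 (D = -14*(-22) = 308)
D² = 308² = 94864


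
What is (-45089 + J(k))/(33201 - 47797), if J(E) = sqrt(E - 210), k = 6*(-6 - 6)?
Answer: 45089/14596 - I*sqrt(282)/14596 ≈ 3.0891 - 0.0011505*I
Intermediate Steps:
k = -72 (k = 6*(-12) = -72)
J(E) = sqrt(-210 + E)
(-45089 + J(k))/(33201 - 47797) = (-45089 + sqrt(-210 - 72))/(33201 - 47797) = (-45089 + sqrt(-282))/(-14596) = (-45089 + I*sqrt(282))*(-1/14596) = 45089/14596 - I*sqrt(282)/14596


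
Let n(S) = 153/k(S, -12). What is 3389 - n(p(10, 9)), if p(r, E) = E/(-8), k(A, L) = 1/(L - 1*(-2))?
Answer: 4919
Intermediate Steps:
k(A, L) = 1/(2 + L) (k(A, L) = 1/(L + 2) = 1/(2 + L))
p(r, E) = -E/8 (p(r, E) = E*(-⅛) = -E/8)
n(S) = -1530 (n(S) = 153/(1/(2 - 12)) = 153/(1/(-10)) = 153/(-⅒) = 153*(-10) = -1530)
3389 - n(p(10, 9)) = 3389 - 1*(-1530) = 3389 + 1530 = 4919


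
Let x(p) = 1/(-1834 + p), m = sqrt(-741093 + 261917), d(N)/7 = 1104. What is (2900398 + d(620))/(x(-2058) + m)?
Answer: -11318426392/7258397044865 - 88102631035328*I*sqrt(119794)/7258397044865 ≈ -0.0015594 - 4201.1*I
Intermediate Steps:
d(N) = 7728 (d(N) = 7*1104 = 7728)
m = 2*I*sqrt(119794) (m = sqrt(-479176) = 2*I*sqrt(119794) ≈ 692.23*I)
(2900398 + d(620))/(x(-2058) + m) = (2900398 + 7728)/(1/(-1834 - 2058) + 2*I*sqrt(119794)) = 2908126/(1/(-3892) + 2*I*sqrt(119794)) = 2908126/(-1/3892 + 2*I*sqrt(119794))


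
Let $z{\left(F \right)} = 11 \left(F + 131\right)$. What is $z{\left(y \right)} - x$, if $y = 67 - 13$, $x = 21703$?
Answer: $-19668$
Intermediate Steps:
$y = 54$
$z{\left(F \right)} = 1441 + 11 F$ ($z{\left(F \right)} = 11 \left(131 + F\right) = 1441 + 11 F$)
$z{\left(y \right)} - x = \left(1441 + 11 \cdot 54\right) - 21703 = \left(1441 + 594\right) - 21703 = 2035 - 21703 = -19668$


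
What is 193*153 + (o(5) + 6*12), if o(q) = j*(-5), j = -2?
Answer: 29611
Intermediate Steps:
o(q) = 10 (o(q) = -2*(-5) = 10)
193*153 + (o(5) + 6*12) = 193*153 + (10 + 6*12) = 29529 + (10 + 72) = 29529 + 82 = 29611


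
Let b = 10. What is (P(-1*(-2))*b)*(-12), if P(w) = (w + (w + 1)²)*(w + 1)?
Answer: -3960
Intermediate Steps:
P(w) = (1 + w)*(w + (1 + w)²) (P(w) = (w + (1 + w)²)*(1 + w) = (1 + w)*(w + (1 + w)²))
(P(-1*(-2))*b)*(-12) = ((1 + (-1*(-2))³ + 4*(-1*(-2)) + 4*(-1*(-2))²)*10)*(-12) = ((1 + 2³ + 4*2 + 4*2²)*10)*(-12) = ((1 + 8 + 8 + 4*4)*10)*(-12) = ((1 + 8 + 8 + 16)*10)*(-12) = (33*10)*(-12) = 330*(-12) = -3960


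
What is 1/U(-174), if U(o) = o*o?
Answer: 1/30276 ≈ 3.3029e-5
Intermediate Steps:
U(o) = o**2
1/U(-174) = 1/((-174)**2) = 1/30276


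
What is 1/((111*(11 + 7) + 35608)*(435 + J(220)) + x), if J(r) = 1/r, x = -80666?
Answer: 110/1790592643 ≈ 6.1432e-8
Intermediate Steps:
1/((111*(11 + 7) + 35608)*(435 + J(220)) + x) = 1/((111*(11 + 7) + 35608)*(435 + 1/220) - 80666) = 1/((111*18 + 35608)*(435 + 1/220) - 80666) = 1/((1998 + 35608)*(95701/220) - 80666) = 1/(37606*(95701/220) - 80666) = 1/(1799465903/110 - 80666) = 1/(1790592643/110) = 110/1790592643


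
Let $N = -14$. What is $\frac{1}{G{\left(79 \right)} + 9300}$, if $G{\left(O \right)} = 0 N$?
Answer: $\frac{1}{9300} \approx 0.00010753$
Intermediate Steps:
$G{\left(O \right)} = 0$ ($G{\left(O \right)} = 0 \left(-14\right) = 0$)
$\frac{1}{G{\left(79 \right)} + 9300} = \frac{1}{0 + 9300} = \frac{1}{9300}$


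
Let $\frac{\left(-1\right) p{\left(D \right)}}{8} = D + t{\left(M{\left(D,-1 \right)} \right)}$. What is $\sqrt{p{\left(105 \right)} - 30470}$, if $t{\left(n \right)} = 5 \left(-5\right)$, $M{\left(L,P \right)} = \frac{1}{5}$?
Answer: $i \sqrt{31110} \approx 176.38 i$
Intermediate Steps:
$M{\left(L,P \right)} = \frac{1}{5}$
$t{\left(n \right)} = -25$
$p{\left(D \right)} = 200 - 8 D$ ($p{\left(D \right)} = - 8 \left(D - 25\right) = - 8 \left(-25 + D\right) = 200 - 8 D$)
$\sqrt{p{\left(105 \right)} - 30470} = \sqrt{\left(200 - 840\right) - 30470} = \sqrt{-640 - 30470} = \sqrt{-31110} = i \sqrt{31110}$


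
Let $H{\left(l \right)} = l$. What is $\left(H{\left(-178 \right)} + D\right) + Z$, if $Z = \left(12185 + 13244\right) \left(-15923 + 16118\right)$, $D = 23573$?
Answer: $4982050$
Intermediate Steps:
$Z = 4958655$ ($Z = 25429 \cdot 195 = 4958655$)
$\left(H{\left(-178 \right)} + D\right) + Z = \left(-178 + 23573\right) + 4958655 = 23395 + 4958655 = 4982050$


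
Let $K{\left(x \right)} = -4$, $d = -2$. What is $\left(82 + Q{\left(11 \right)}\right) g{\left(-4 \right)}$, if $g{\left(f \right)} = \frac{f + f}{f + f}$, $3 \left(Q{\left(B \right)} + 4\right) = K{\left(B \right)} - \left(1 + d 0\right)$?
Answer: $\frac{229}{3} \approx 76.333$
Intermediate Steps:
$Q{\left(B \right)} = - \frac{17}{3}$ ($Q{\left(B \right)} = -4 + \frac{-4 - \left(1 - 0\right)}{3} = -4 + \frac{-4 - \left(1 + 0\right)}{3} = -4 + \frac{-4 - 1}{3} = -4 + \frac{1}{3} \left(-5\right) = -4 - \frac{5}{3} = - \frac{17}{3}$)
$g{\left(f \right)} = 1$ ($g{\left(f \right)} = \frac{2 f}{2 f} = 2 f \frac{1}{2 f} = 1$)
$\left(82 + Q{\left(11 \right)}\right) g{\left(-4 \right)} = \left(82 - \frac{17}{3}\right) 1 = \frac{229}{3} \cdot 1 = \frac{229}{3}$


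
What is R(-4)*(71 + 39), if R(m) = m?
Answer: -440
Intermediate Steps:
R(-4)*(71 + 39) = -4*(71 + 39) = -4*110 = -440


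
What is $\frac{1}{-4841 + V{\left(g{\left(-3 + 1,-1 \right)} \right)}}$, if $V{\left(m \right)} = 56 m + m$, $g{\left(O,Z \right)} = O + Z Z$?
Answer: $- \frac{1}{4898} \approx -0.00020417$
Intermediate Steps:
$g{\left(O,Z \right)} = O + Z^{2}$
$V{\left(m \right)} = 57 m$
$\frac{1}{-4841 + V{\left(g{\left(-3 + 1,-1 \right)} \right)}} = \frac{1}{-4841 + 57 \left(\left(-3 + 1\right) + \left(-1\right)^{2}\right)} = \frac{1}{-4841 + 57 \left(-2 + 1\right)} = \frac{1}{-4841 + 57 \left(-1\right)} = \frac{1}{-4841 - 57} = \frac{1}{-4898} = - \frac{1}{4898}$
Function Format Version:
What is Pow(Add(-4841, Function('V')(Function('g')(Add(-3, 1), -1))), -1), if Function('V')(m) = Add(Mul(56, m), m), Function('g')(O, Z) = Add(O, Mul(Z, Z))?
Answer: Rational(-1, 4898) ≈ -0.00020417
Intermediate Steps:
Function('g')(O, Z) = Add(O, Pow(Z, 2))
Function('V')(m) = Mul(57, m)
Pow(Add(-4841, Function('V')(Function('g')(Add(-3, 1), -1))), -1) = Pow(Add(-4841, Mul(57, Add(Add(-3, 1), Pow(-1, 2)))), -1) = Pow(Add(-4841, Mul(57, Add(-2, 1))), -1) = Pow(Add(-4841, Mul(57, -1)), -1) = Pow(Add(-4841, -57), -1) = Pow(-4898, -1) = Rational(-1, 4898)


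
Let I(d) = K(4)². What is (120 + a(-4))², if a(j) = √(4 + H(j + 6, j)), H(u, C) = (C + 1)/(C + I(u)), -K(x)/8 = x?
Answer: 4897359/340 + 72*√12835/17 ≈ 14884.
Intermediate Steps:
K(x) = -8*x
I(d) = 1024 (I(d) = (-8*4)² = (-32)² = 1024)
H(u, C) = (1 + C)/(1024 + C) (H(u, C) = (C + 1)/(C + 1024) = (1 + C)/(1024 + C))
a(j) = √(4 + (1 + j)/(1024 + j))
(120 + a(-4))² = (120 + √((4097 + 5*(-4))/(1024 - 4)))² = (120 + √((4097 - 20)/1020))² = (120 + √((1/1020)*4077))² = (120 + √(1359/340))² = (120 + 3*√12835/170)²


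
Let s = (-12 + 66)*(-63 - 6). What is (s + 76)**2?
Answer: 13322500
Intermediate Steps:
s = -3726 (s = 54*(-69) = -3726)
(s + 76)**2 = (-3726 + 76)**2 = (-3650)**2 = 13322500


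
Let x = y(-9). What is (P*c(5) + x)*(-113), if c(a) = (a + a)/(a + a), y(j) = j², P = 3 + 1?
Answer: -9605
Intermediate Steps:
P = 4
x = 81 (x = (-9)² = 81)
c(a) = 1 (c(a) = (2*a)/((2*a)) = (2*a)*(1/(2*a)) = 1)
(P*c(5) + x)*(-113) = (4*1 + 81)*(-113) = (4 + 81)*(-113) = 85*(-113) = -9605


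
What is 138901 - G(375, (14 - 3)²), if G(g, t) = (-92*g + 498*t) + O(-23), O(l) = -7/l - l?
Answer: 2601753/23 ≈ 1.1312e+5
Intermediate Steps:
O(l) = -l - 7/l
G(g, t) = 536/23 - 92*g + 498*t (G(g, t) = (-92*g + 498*t) + (-1*(-23) - 7/(-23)) = (-92*g + 498*t) + (23 - 7*(-1/23)) = (-92*g + 498*t) + (23 + 7/23) = (-92*g + 498*t) + 536/23 = 536/23 - 92*g + 498*t)
138901 - G(375, (14 - 3)²) = 138901 - (536/23 - 92*375 + 498*(14 - 3)²) = 138901 - (536/23 - 34500 + 498*11²) = 138901 - (536/23 - 34500 + 498*121) = 138901 - (536/23 - 34500 + 60258) = 138901 - 1*592970/23 = 138901 - 592970/23 = 2601753/23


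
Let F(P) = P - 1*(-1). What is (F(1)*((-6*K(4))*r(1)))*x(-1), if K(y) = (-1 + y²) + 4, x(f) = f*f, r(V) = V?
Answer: -228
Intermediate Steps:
F(P) = 1 + P (F(P) = P + 1 = 1 + P)
x(f) = f²
K(y) = 3 + y²
(F(1)*((-6*K(4))*r(1)))*x(-1) = ((1 + 1)*(-6*(3 + 4²)*1))*(-1)² = (2*(-6*(3 + 16)*1))*1 = (2*(-6*19*1))*1 = (2*(-114*1))*1 = (2*(-114))*1 = -228*1 = -228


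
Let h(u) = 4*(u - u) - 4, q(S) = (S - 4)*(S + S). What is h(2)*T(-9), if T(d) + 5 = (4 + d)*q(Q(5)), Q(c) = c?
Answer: 220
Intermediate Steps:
q(S) = 2*S*(-4 + S) (q(S) = (-4 + S)*(2*S) = 2*S*(-4 + S))
T(d) = 35 + 10*d (T(d) = -5 + (4 + d)*(2*5*(-4 + 5)) = -5 + (4 + d)*(2*5*1) = -5 + (4 + d)*10 = -5 + (40 + 10*d) = 35 + 10*d)
h(u) = -4 (h(u) = 4*0 - 4 = 0 - 4 = -4)
h(2)*T(-9) = -4*(35 + 10*(-9)) = -4*(35 - 90) = -4*(-55) = 220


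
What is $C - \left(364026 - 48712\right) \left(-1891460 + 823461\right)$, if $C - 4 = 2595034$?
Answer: $336757631724$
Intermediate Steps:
$C = 2595038$ ($C = 4 + 2595034 = 2595038$)
$C - \left(364026 - 48712\right) \left(-1891460 + 823461\right) = 2595038 - \left(364026 - 48712\right) \left(-1891460 + 823461\right) = 2595038 - 315314 \left(-1067999\right) = 2595038 - -336755036686 = 2595038 + 336755036686 = 336757631724$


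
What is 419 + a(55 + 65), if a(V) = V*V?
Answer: 14819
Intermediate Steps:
a(V) = V²
419 + a(55 + 65) = 419 + (55 + 65)² = 419 + 120² = 419 + 14400 = 14819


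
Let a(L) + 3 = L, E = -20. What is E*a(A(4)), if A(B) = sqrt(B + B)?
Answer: 60 - 40*sqrt(2) ≈ 3.4315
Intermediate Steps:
A(B) = sqrt(2)*sqrt(B) (A(B) = sqrt(2*B) = sqrt(2)*sqrt(B))
a(L) = -3 + L
E*a(A(4)) = -20*(-3 + sqrt(2)*sqrt(4)) = -20*(-3 + sqrt(2)*2) = -20*(-3 + 2*sqrt(2)) = 60 - 40*sqrt(2)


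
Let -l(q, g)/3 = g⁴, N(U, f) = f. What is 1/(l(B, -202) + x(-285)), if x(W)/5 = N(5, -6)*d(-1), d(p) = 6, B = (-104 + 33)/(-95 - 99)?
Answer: -1/4994899428 ≈ -2.0020e-10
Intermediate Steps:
B = 71/194 (B = -71/(-194) = -71*(-1/194) = 71/194 ≈ 0.36598)
l(q, g) = -3*g⁴
x(W) = -180 (x(W) = 5*(-6*6) = 5*(-36) = -180)
1/(l(B, -202) + x(-285)) = 1/(-3*(-202)⁴ - 180) = 1/(-3*1664966416 - 180) = 1/(-4994899248 - 180) = 1/(-4994899428) = -1/4994899428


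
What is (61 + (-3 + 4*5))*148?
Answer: 11544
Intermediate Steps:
(61 + (-3 + 4*5))*148 = (61 + (-3 + 20))*148 = (61 + 17)*148 = 78*148 = 11544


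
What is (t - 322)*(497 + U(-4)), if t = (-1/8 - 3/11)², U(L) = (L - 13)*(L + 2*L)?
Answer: -1747132443/7744 ≈ -2.2561e+5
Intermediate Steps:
U(L) = 3*L*(-13 + L) (U(L) = (-13 + L)*(3*L) = 3*L*(-13 + L))
t = 1225/7744 (t = (-1*⅛ - 3*1/11)² = (-⅛ - 3/11)² = (-35/88)² = 1225/7744 ≈ 0.15819)
(t - 322)*(497 + U(-4)) = (1225/7744 - 322)*(497 + 3*(-4)*(-13 - 4)) = -2492343*(497 + 3*(-4)*(-17))/7744 = -2492343*(497 + 204)/7744 = -2492343/7744*701 = -1747132443/7744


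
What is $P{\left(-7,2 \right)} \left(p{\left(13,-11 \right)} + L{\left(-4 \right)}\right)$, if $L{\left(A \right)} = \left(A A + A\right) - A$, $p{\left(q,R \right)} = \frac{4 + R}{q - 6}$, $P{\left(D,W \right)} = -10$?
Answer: $-150$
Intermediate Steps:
$p{\left(q,R \right)} = \frac{4 + R}{-6 + q}$
$L{\left(A \right)} = A^{2}$ ($L{\left(A \right)} = \left(A^{2} + A\right) - A = \left(A + A^{2}\right) - A = A^{2}$)
$P{\left(-7,2 \right)} \left(p{\left(13,-11 \right)} + L{\left(-4 \right)}\right) = - 10 \left(\frac{4 - 11}{-6 + 13} + \left(-4\right)^{2}\right) = - 10 \left(\frac{1}{7} \left(-7\right) + 16\right) = - 10 \left(-1 + 16\right) = \left(-10\right) 15 = -150$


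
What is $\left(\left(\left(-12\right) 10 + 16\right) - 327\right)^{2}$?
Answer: $185761$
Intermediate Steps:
$\left(\left(\left(-12\right) 10 + 16\right) - 327\right)^{2} = \left(\left(-120 + 16\right) - 327\right)^{2} = \left(-104 - 327\right)^{2} = \left(-431\right)^{2} = 185761$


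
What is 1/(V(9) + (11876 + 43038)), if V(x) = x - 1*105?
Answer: 1/54818 ≈ 1.8242e-5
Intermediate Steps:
V(x) = -105 + x (V(x) = x - 105 = -105 + x)
1/(V(9) + (11876 + 43038)) = 1/((-105 + 9) + (11876 + 43038)) = 1/(-96 + 54914) = 1/54818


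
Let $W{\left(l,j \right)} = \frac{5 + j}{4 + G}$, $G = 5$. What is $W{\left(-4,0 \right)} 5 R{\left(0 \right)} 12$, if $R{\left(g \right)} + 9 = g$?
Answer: $-300$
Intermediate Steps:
$R{\left(g \right)} = -9 + g$
$W{\left(l,j \right)} = \frac{5}{9} + \frac{j}{9}$ ($W{\left(l,j \right)} = \frac{5 + j}{4 + 5} = \frac{5 + j}{9} = \left(5 + j\right) \frac{1}{9} = \frac{5}{9} + \frac{j}{9}$)
$W{\left(-4,0 \right)} 5 R{\left(0 \right)} 12 = \left(\frac{5}{9} + \frac{1}{9} \cdot 0\right) 5 \left(-9 + 0\right) 12 = \left(\frac{5}{9} + 0\right) 5 \left(-9\right) 12 = \frac{5}{9} \cdot 5 \left(-9\right) 12 = \frac{25}{9} \left(-9\right) 12 = \left(-25\right) 12 = -300$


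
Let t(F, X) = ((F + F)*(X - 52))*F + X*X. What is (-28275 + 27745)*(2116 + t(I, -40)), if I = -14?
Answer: 17144440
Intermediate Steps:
t(F, X) = X² + 2*F²*(-52 + X) (t(F, X) = ((2*F)*(-52 + X))*F + X² = (2*F*(-52 + X))*F + X² = 2*F²*(-52 + X) + X² = X² + 2*F²*(-52 + X))
(-28275 + 27745)*(2116 + t(I, -40)) = (-28275 + 27745)*(2116 + ((-40)² - 104*(-14)² + 2*(-40)*(-14)²)) = -530*(2116 + (1600 - 104*196 + 2*(-40)*196)) = -530*(2116 + (1600 - 20384 - 15680)) = -530*(2116 - 34464) = -530*(-32348) = 17144440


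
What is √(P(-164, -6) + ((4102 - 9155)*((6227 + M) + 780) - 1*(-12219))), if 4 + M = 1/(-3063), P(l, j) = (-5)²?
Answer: 4*I*√20742309903831/3063 ≈ 5947.6*I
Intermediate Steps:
P(l, j) = 25
M = -12253/3063 (M = -4 + 1/(-3063) = -4 - 1/3063 = -12253/3063 ≈ -4.0003)
√(P(-164, -6) + ((4102 - 9155)*((6227 + M) + 780) - 1*(-12219))) = √(25 + ((4102 - 9155)*((6227 - 12253/3063) + 780) - 1*(-12219))) = √(25 + (-5053*(19061048/3063 + 780) + 12219)) = √(25 + (-5053*21450188/3063 + 12219)) = √(25 + (-108387799964/3063 + 12219)) = √(25 - 108350373167/3063) = √(-108350296592/3063) = 4*I*√20742309903831/3063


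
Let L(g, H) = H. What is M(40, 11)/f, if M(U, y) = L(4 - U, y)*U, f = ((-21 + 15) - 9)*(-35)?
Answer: 88/105 ≈ 0.83809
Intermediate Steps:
f = 525 (f = (-6 - 9)*(-35) = -15*(-35) = 525)
M(U, y) = U*y (M(U, y) = y*U = U*y)
M(40, 11)/f = (40*11)/525 = 440*(1/525) = 88/105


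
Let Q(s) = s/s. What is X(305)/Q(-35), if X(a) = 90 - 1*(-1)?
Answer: 91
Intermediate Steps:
X(a) = 91 (X(a) = 90 + 1 = 91)
Q(s) = 1
X(305)/Q(-35) = 91/1 = 91*1 = 91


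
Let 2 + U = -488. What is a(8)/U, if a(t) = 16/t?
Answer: -1/245 ≈ -0.0040816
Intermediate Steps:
U = -490 (U = -2 - 488 = -490)
a(8)/U = (16/8)/(-490) = (16*(1/8))*(-1/490) = 2*(-1/490) = -1/245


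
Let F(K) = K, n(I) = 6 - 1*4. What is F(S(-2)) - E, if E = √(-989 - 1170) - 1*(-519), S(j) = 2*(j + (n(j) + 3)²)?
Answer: -473 - I*√2159 ≈ -473.0 - 46.465*I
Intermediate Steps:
n(I) = 2 (n(I) = 6 - 4 = 2)
S(j) = 50 + 2*j (S(j) = 2*(j + (2 + 3)²) = 2*(j + 5²) = 2*(j + 25) = 2*(25 + j) = 50 + 2*j)
E = 519 + I*√2159 (E = √(-2159) + 519 = I*√2159 + 519 = 519 + I*√2159 ≈ 519.0 + 46.465*I)
F(S(-2)) - E = (50 + 2*(-2)) - (519 + I*√2159) = (50 - 4) + (-519 - I*√2159) = 46 + (-519 - I*√2159) = -473 - I*√2159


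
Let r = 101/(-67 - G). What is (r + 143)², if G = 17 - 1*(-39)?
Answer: 305830144/15129 ≈ 20215.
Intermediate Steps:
G = 56 (G = 17 + 39 = 56)
r = -101/123 (r = 101/(-67 - 1*56) = 101/(-67 - 56) = 101/(-123) = 101*(-1/123) = -101/123 ≈ -0.82114)
(r + 143)² = (-101/123 + 143)² = (17488/123)² = 305830144/15129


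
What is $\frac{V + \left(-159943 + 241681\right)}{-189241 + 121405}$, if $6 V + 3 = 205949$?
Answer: $- \frac{348187}{203508} \approx -1.7109$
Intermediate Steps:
$V = \frac{102973}{3}$ ($V = - \frac{1}{2} + \frac{1}{6} \cdot 205949 = - \frac{1}{2} + \frac{205949}{6} = \frac{102973}{3} \approx 34324.0$)
$\frac{V + \left(-159943 + 241681\right)}{-189241 + 121405} = \frac{\frac{102973}{3} + \left(-159943 + 241681\right)}{-189241 + 121405} = \frac{\frac{102973}{3} + 81738}{-67836} = \frac{348187}{3} \left(- \frac{1}{67836}\right) = - \frac{348187}{203508}$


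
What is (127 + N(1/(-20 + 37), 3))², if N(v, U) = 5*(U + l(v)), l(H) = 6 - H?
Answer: 8520561/289 ≈ 29483.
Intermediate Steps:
N(v, U) = 30 - 5*v + 5*U (N(v, U) = 5*(U + (6 - v)) = 5*(6 + U - v) = 30 - 5*v + 5*U)
(127 + N(1/(-20 + 37), 3))² = (127 + (30 - 5/(-20 + 37) + 5*3))² = (127 + (30 - 5/17 + 15))² = (127 + 760/17)² = (2919/17)² = 8520561/289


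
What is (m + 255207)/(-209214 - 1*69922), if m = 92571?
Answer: -173889/139568 ≈ -1.2459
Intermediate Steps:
(m + 255207)/(-209214 - 1*69922) = (92571 + 255207)/(-209214 - 1*69922) = 347778/(-209214 - 69922) = 347778/(-279136) = 347778*(-1/279136) = -173889/139568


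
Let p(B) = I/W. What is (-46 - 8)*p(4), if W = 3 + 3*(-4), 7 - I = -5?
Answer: 72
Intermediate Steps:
I = 12 (I = 7 - 1*(-5) = 7 + 5 = 12)
W = -9 (W = 3 - 12 = -9)
p(B) = -4/3 (p(B) = 12/(-9) = 12*(-⅑) = -4/3)
(-46 - 8)*p(4) = (-46 - 8)*(-4/3) = -54*(-4/3) = 72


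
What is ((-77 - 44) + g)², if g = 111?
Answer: 100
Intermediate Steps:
((-77 - 44) + g)² = ((-77 - 44) + 111)² = (-121 + 111)² = (-10)² = 100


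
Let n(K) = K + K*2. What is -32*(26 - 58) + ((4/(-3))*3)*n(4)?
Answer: 976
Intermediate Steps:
n(K) = 3*K (n(K) = K + 2*K = 3*K)
-32*(26 - 58) + ((4/(-3))*3)*n(4) = -32*(26 - 58) + ((4/(-3))*3)*(3*4) = -32*(-32) + ((4*(-⅓))*3)*12 = 1024 - 4/3*3*12 = 1024 - 4*12 = 1024 - 48 = 976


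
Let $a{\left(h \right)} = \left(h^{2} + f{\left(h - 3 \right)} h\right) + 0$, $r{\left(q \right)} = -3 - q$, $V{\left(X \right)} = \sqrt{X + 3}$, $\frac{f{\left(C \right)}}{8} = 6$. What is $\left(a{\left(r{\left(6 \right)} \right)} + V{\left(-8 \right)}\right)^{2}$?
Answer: $\left(351 - i \sqrt{5}\right)^{2} \approx 1.232 \cdot 10^{5} - 1570.0 i$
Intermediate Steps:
$f{\left(C \right)} = 48$ ($f{\left(C \right)} = 8 \cdot 6 = 48$)
$V{\left(X \right)} = \sqrt{3 + X}$
$a{\left(h \right)} = h^{2} + 48 h$ ($a{\left(h \right)} = \left(h^{2} + 48 h\right) + 0 = h^{2} + 48 h$)
$\left(a{\left(r{\left(6 \right)} \right)} + V{\left(-8 \right)}\right)^{2} = \left(\left(-3 - 6\right) \left(48 - 9\right) + \sqrt{3 - 8}\right)^{2} = \left(\left(-3 - 6\right) \left(48 - 9\right) + \sqrt{-5}\right)^{2} = \left(- 9 \left(48 - 9\right) + i \sqrt{5}\right)^{2} = \left(\left(-9\right) 39 + i \sqrt{5}\right)^{2} = \left(-351 + i \sqrt{5}\right)^{2}$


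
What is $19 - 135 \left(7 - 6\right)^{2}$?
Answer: $-116$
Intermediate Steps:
$19 - 135 \left(7 - 6\right)^{2} = 19 - 135 \cdot 1^{2} = 19 - 135 = -116$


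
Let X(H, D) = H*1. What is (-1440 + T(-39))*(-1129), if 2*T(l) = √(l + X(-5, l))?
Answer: 1625760 - 1129*I*√11 ≈ 1.6258e+6 - 3744.5*I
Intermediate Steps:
X(H, D) = H
T(l) = √(-5 + l)/2 (T(l) = √(l - 5)/2 = √(-5 + l)/2)
(-1440 + T(-39))*(-1129) = (-1440 + √(-5 - 39)/2)*(-1129) = (-1440 + √(-44)/2)*(-1129) = (-1440 + (2*I*√11)/2)*(-1129) = (-1440 + I*√11)*(-1129) = 1625760 - 1129*I*√11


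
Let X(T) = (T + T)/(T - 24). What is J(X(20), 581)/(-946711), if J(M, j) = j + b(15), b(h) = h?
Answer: -596/946711 ≈ -0.00062955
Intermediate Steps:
X(T) = 2*T/(-24 + T) (X(T) = (2*T)/(-24 + T) = 2*T/(-24 + T))
J(M, j) = 15 + j (J(M, j) = j + 15 = 15 + j)
J(X(20), 581)/(-946711) = (15 + 581)/(-946711) = 596*(-1/946711) = -596/946711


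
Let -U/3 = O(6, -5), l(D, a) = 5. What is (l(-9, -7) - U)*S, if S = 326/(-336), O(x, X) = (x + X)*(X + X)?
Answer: 4075/168 ≈ 24.256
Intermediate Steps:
O(x, X) = 2*X*(X + x) (O(x, X) = (X + x)*(2*X) = 2*X*(X + x))
U = 30 (U = -6*(-5)*(-5 + 6) = -6*(-5) = -3*(-10) = 30)
S = -163/168 (S = 326*(-1/336) = -163/168 ≈ -0.97024)
(l(-9, -7) - U)*S = (5 - 1*30)*(-163/168) = (5 - 30)*(-163/168) = -25*(-163/168) = 4075/168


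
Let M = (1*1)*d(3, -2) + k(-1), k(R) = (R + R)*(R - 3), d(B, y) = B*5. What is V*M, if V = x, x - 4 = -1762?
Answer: -40434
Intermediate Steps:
d(B, y) = 5*B
x = -1758 (x = 4 - 1762 = -1758)
k(R) = 2*R*(-3 + R) (k(R) = (2*R)*(-3 + R) = 2*R*(-3 + R))
V = -1758
M = 23 (M = (1*1)*(5*3) + 2*(-1)*(-3 - 1) = 1*15 + 2*(-1)*(-4) = 15 + 8 = 23)
V*M = -1758*23 = -40434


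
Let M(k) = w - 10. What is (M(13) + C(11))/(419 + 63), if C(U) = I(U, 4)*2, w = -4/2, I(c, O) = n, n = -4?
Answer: -10/241 ≈ -0.041494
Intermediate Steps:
I(c, O) = -4
w = -2 (w = -4*1/2 = -2)
C(U) = -8 (C(U) = -4*2 = -8)
M(k) = -12 (M(k) = -2 - 10 = -12)
(M(13) + C(11))/(419 + 63) = (-12 - 8)/(419 + 63) = -20/482 = -20*1/482 = -10/241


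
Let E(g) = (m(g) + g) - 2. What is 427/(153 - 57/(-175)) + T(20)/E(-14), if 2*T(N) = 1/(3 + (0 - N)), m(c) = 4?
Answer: 1271443/456144 ≈ 2.7874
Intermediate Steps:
T(N) = 1/(2*(3 - N)) (T(N) = 1/(2*(3 + (0 - N))) = 1/(2*(3 - N)))
E(g) = 2 + g (E(g) = (4 + g) - 2 = 2 + g)
427/(153 - 57/(-175)) + T(20)/E(-14) = 427/(153 - 57/(-175)) + (-1/(-6 + 2*20))/(2 - 14) = 427/(153 - 57*(-1/175)) - 1/(-6 + 40)/(-12) = 427/(153 + 57/175) - 1/34*(-1/12) = 427/(26832/175) - 1*1/34*(-1/12) = 427*(175/26832) - 1/34*(-1/12) = 74725/26832 + 1/408 = 1271443/456144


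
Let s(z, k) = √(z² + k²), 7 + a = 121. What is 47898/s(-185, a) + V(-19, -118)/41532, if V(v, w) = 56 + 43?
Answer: 33/13844 + 47898*√47221/47221 ≈ 220.42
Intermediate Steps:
a = 114 (a = -7 + 121 = 114)
s(z, k) = √(k² + z²)
V(v, w) = 99
47898/s(-185, a) + V(-19, -118)/41532 = 47898/(√(114² + (-185)²)) + 99/41532 = 47898/(√(12996 + 34225)) + 99*(1/41532) = 47898/(√47221) + 33/13844 = 47898*(√47221/47221) + 33/13844 = 47898*√47221/47221 + 33/13844 = 33/13844 + 47898*√47221/47221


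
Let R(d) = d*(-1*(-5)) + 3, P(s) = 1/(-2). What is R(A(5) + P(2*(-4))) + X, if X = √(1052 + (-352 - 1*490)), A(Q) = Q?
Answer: 51/2 + √210 ≈ 39.991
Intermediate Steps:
P(s) = -½
X = √210 (X = √(1052 + (-352 - 490)) = √(1052 - 842) = √210 ≈ 14.491)
R(d) = 3 + 5*d (R(d) = d*5 + 3 = 5*d + 3 = 3 + 5*d)
R(A(5) + P(2*(-4))) + X = (3 + 5*(5 - ½)) + √210 = (3 + 5*(9/2)) + √210 = (3 + 45/2) + √210 = 51/2 + √210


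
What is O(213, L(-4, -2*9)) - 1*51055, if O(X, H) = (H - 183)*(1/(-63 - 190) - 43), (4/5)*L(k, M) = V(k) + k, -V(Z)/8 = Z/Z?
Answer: -978425/23 ≈ -42540.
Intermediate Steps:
V(Z) = -8 (V(Z) = -8*Z/Z = -8*1 = -8)
L(k, M) = -10 + 5*k/4 (L(k, M) = 5*(-8 + k)/4 = -10 + 5*k/4)
O(X, H) = 1991040/253 - 10880*H/253 (O(X, H) = (-183 + H)*(1/(-253) - 43) = (-183 + H)*(-1/253 - 43) = (-183 + H)*(-10880/253) = 1991040/253 - 10880*H/253)
O(213, L(-4, -2*9)) - 1*51055 = (1991040/253 - 10880*(-10 + (5/4)*(-4))/253) - 1*51055 = (1991040/253 - 10880*(-10 - 5)/253) - 51055 = (1991040/253 - 10880/253*(-15)) - 51055 = (1991040/253 + 163200/253) - 51055 = 195840/23 - 51055 = -978425/23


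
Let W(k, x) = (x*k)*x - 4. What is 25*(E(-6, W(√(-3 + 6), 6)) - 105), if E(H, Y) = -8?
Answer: -2825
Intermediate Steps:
W(k, x) = -4 + k*x² (W(k, x) = (k*x)*x - 4 = k*x² - 4 = -4 + k*x²)
25*(E(-6, W(√(-3 + 6), 6)) - 105) = 25*(-8 - 105) = 25*(-113) = -2825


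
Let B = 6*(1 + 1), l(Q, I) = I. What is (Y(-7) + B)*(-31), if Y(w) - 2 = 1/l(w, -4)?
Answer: -1705/4 ≈ -426.25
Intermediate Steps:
Y(w) = 7/4 (Y(w) = 2 + 1/(-4) = 2 - ¼ = 7/4)
B = 12 (B = 6*2 = 12)
(Y(-7) + B)*(-31) = (7/4 + 12)*(-31) = (55/4)*(-31) = -1705/4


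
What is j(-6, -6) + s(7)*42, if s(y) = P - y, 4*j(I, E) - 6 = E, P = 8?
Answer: 42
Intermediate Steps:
j(I, E) = 3/2 + E/4
s(y) = 8 - y
j(-6, -6) + s(7)*42 = (3/2 + (¼)*(-6)) + (8 - 1*7)*42 = (3/2 - 3/2) + (8 - 7)*42 = 0 + 1*42 = 0 + 42 = 42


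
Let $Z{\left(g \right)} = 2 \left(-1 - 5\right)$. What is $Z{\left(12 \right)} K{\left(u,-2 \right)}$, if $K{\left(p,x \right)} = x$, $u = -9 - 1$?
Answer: $24$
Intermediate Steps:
$u = -10$
$Z{\left(g \right)} = -12$ ($Z{\left(g \right)} = 2 \left(-6\right) = -12$)
$Z{\left(12 \right)} K{\left(u,-2 \right)} = \left(-12\right) \left(-2\right) = 24$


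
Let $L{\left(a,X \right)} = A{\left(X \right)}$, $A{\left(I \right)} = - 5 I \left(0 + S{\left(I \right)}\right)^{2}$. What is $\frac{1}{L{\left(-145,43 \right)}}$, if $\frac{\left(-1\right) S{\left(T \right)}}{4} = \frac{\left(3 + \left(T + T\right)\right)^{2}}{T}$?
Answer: $- \frac{43}{5019379280} \approx -8.5668 \cdot 10^{-9}$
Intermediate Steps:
$S{\left(T \right)} = - \frac{4 \left(3 + 2 T\right)^{2}}{T}$ ($S{\left(T \right)} = - 4 \frac{\left(3 + \left(T + T\right)\right)^{2}}{T} = - 4 \frac{\left(3 + 2 T\right)^{2}}{T} = - \frac{4 \left(3 + 2 T\right)^{2}}{T}$)
$A{\left(I \right)} = - \frac{80 \left(3 + 2 I\right)^{4}}{I}$ ($A{\left(I \right)} = - 5 I \left(0 - \frac{4 \left(3 + 2 I\right)^{2}}{I}\right)^{2} = - 5 I \left(- \frac{4 \left(3 + 2 I\right)^{2}}{I}\right)^{2} = - 5 I \frac{16 \left(3 + 2 I\right)^{4}}{I^{2}} = - \frac{80 \left(3 + 2 I\right)^{4}}{I}$)
$L{\left(a,X \right)} = - \frac{80 \left(3 + 2 X\right)^{4}}{X}$
$\frac{1}{L{\left(-145,43 \right)}} = \frac{1}{\left(-80\right) \frac{1}{43} \left(3 + 2 \cdot 43\right)^{4}} = \frac{1}{\left(-80\right) \frac{1}{43} \left(3 + 86\right)^{4}} = \frac{1}{\left(-80\right) \frac{1}{43} \cdot 89^{4}} = \frac{1}{\left(-80\right) \frac{1}{43} \cdot 62742241} = \frac{1}{- \frac{5019379280}{43}} = - \frac{43}{5019379280}$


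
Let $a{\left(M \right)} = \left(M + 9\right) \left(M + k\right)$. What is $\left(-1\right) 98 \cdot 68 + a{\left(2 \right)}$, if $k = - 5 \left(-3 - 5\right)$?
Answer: $-6202$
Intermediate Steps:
$k = 40$ ($k = \left(-5\right) \left(-8\right) = 40$)
$a{\left(M \right)} = \left(9 + M\right) \left(40 + M\right)$ ($a{\left(M \right)} = \left(M + 9\right) \left(M + 40\right) = \left(9 + M\right) \left(40 + M\right)$)
$\left(-1\right) 98 \cdot 68 + a{\left(2 \right)} = \left(-1\right) 98 \cdot 68 + \left(360 + 2^{2} + 49 \cdot 2\right) = \left(-98\right) 68 + \left(360 + 4 + 98\right) = -6664 + 462 = -6202$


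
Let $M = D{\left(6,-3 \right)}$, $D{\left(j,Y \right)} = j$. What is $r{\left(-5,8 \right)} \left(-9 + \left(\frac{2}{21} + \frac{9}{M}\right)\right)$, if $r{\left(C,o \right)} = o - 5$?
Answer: $- \frac{311}{14} \approx -22.214$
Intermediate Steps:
$r{\left(C,o \right)} = -5 + o$ ($r{\left(C,o \right)} = o - 5 = -5 + o$)
$M = 6$
$r{\left(-5,8 \right)} \left(-9 + \left(\frac{2}{21} + \frac{9}{M}\right)\right) = \left(-5 + 8\right) \left(-9 + \left(\frac{2}{21} + \frac{9}{6}\right)\right) = 3 \left(-9 + \left(2 \cdot \frac{1}{21} + 9 \cdot \frac{1}{6}\right)\right) = 3 \left(-9 + \left(\frac{2}{21} + \frac{3}{2}\right)\right) = 3 \left(-9 + \frac{67}{42}\right) = 3 \left(- \frac{311}{42}\right) = - \frac{311}{14}$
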